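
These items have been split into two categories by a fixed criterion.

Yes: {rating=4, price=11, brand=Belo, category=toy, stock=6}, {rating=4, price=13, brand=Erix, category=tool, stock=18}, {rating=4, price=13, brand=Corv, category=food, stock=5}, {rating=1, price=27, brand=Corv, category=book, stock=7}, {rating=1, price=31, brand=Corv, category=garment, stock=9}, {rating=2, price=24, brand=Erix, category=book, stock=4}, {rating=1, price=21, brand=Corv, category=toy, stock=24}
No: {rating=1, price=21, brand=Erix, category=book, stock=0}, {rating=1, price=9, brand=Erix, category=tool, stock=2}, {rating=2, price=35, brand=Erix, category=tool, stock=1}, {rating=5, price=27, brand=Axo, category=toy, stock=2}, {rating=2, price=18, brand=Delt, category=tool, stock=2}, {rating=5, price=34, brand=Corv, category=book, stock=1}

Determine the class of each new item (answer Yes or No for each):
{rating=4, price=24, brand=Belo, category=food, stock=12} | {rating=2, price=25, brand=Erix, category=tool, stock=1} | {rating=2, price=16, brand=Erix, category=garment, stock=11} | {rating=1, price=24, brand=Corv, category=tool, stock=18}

The distinguishing property — stock ≥ 4 — holds for all the 'Yes' cases and none of the 'No' cases.
Yes: {rating=4, price=24, brand=Belo, category=food, stock=12}, since stock = 12.
No: {rating=2, price=25, brand=Erix, category=tool, stock=1}, since stock = 1.
Yes: {rating=2, price=16, brand=Erix, category=garment, stock=11}, since stock = 11.
Yes: {rating=1, price=24, brand=Corv, category=tool, stock=18}, since stock = 18.

Yes, No, Yes, Yes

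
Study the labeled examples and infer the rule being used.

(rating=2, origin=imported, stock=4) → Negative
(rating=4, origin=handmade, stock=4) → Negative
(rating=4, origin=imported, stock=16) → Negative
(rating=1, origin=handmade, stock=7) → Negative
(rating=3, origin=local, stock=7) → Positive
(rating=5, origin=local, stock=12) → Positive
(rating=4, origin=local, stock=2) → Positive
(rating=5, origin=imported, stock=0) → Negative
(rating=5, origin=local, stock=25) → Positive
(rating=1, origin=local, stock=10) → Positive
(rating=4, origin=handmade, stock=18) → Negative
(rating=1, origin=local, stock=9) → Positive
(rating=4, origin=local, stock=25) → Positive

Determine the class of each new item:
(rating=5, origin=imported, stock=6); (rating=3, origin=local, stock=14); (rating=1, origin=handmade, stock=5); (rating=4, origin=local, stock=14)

Negative, Positive, Negative, Positive

A rule that fits every label: origin is local — true of each 'Positive' example, false of each 'Negative' one.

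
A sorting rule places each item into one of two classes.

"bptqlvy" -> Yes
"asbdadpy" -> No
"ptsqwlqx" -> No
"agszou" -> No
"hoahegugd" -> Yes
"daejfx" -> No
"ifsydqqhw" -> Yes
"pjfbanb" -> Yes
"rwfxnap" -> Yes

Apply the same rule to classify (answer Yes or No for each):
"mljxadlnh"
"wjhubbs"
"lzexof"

Yes, Yes, No

A rule that fits every label: odd length — true of each 'Yes' example, false of each 'No' one.
"mljxadlnh": Yes (length 9). "wjhubbs": Yes (length 7). "lzexof": No (length 6).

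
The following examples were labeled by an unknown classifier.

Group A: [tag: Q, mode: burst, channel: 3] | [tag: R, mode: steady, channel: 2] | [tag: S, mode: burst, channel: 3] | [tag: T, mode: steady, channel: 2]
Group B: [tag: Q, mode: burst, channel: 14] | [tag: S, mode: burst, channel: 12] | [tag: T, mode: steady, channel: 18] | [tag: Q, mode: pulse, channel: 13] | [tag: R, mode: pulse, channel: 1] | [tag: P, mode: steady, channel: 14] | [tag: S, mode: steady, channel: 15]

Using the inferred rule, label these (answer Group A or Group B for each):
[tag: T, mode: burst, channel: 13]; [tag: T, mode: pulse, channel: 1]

The rule appears to be: channel ≥ 2 AND channel ≤ 3.
[tag: T, mode: burst, channel: 13] → channel = 13 → Group B.
[tag: T, mode: pulse, channel: 1] → channel = 1 → Group B.

Group B, Group B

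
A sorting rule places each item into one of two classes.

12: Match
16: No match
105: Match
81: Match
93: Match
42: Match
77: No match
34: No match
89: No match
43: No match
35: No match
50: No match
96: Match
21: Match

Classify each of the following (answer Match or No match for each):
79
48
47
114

The classifier is using: multiple of 3.

No match, Match, No match, Match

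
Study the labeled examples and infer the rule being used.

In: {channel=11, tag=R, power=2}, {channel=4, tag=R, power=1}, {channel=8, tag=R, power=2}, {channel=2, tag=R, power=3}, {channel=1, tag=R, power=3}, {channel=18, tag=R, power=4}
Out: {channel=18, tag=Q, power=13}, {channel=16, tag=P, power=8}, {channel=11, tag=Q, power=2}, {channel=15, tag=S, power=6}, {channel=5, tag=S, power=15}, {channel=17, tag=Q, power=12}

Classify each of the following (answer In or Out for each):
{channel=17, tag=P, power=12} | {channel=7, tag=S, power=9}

Comparing the two groups points to one rule — tag is R.
{channel=17, tag=P, power=12}: tag is P, doesn't match → Out.
{channel=7, tag=S, power=9}: tag is S, doesn't match → Out.

Out, Out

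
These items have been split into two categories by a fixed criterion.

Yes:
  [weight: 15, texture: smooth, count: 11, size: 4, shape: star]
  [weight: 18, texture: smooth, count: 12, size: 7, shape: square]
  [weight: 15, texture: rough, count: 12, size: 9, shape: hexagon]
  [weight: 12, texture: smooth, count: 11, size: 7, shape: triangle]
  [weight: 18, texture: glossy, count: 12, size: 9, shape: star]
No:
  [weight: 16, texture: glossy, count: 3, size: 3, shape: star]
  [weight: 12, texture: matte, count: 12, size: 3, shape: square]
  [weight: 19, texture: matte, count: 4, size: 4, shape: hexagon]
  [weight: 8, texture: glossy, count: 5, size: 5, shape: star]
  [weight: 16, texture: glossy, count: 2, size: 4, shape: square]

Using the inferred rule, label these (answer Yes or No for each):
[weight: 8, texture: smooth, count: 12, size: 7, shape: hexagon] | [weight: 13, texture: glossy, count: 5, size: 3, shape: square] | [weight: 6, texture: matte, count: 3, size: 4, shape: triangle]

Yes, No, No

The rule appears to be: count ≥ 11 AND size ≥ 4.
[weight: 8, texture: smooth, count: 12, size: 7, shape: hexagon]: count = 12, size = 7, checks out → Yes.
[weight: 13, texture: glossy, count: 5, size: 3, shape: square]: count = 5, size = 3, doesn't qualify → No.
[weight: 6, texture: matte, count: 3, size: 4, shape: triangle]: count = 3, size = 4, doesn't qualify → No.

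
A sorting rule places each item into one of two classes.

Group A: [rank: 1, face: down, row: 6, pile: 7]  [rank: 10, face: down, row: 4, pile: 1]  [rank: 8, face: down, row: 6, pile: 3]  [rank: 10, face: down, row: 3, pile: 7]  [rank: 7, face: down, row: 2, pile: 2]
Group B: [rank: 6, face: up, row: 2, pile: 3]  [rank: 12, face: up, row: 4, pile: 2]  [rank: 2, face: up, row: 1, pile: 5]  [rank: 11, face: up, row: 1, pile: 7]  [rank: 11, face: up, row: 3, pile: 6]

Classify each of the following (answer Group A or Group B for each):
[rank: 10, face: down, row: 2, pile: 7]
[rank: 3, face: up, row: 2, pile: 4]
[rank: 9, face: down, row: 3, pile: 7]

Checking candidate rules against both groups, what survives is: face is down.

Group A, Group B, Group A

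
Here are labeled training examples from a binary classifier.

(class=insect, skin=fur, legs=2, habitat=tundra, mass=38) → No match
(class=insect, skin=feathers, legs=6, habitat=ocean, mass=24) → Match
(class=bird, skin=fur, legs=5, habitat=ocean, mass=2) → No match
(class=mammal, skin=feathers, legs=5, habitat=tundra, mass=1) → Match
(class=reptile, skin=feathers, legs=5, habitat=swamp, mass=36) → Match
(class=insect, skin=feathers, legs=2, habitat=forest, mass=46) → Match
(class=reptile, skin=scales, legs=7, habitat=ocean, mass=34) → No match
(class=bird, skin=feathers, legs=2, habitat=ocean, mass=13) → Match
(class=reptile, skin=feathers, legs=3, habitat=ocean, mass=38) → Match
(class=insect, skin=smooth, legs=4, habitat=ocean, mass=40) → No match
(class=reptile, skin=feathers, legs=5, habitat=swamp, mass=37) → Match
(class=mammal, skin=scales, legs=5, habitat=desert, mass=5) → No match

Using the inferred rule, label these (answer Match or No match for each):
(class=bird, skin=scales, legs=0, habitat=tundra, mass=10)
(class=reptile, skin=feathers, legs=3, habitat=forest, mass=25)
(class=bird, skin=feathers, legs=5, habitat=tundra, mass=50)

No match, Match, Match

Looking at the examples, the only property every 'Match' case has and every 'No match' case lacks is: skin is feathers.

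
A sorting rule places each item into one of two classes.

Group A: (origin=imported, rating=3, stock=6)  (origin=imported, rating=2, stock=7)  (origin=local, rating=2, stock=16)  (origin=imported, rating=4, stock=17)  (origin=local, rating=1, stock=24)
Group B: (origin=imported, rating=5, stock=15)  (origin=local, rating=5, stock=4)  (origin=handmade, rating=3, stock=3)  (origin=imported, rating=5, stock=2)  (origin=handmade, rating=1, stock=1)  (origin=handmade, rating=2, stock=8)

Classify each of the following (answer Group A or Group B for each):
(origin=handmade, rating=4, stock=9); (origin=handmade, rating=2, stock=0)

Group B, Group B

'Group A' ⟺ origin is not handmade AND rating ≤ 4.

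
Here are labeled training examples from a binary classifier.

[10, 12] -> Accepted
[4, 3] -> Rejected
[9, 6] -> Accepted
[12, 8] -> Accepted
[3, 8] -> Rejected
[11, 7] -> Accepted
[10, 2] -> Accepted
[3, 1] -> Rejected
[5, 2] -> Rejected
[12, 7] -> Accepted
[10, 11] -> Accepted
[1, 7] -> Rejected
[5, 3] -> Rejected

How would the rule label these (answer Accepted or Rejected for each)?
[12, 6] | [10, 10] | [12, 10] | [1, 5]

Accepted, Accepted, Accepted, Rejected

The distinguishing property — sum ≥ 12 — holds for all the 'Accepted' cases and none of the 'Rejected' cases.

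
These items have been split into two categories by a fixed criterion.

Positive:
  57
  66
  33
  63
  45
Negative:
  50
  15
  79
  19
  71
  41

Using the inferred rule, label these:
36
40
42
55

Positive, Negative, Positive, Negative

The simplest hypothesis consistent with all the labels is: multiple of 3 AND at least 19.
36 — 36 = 3·12, 36 ≥ 19, hence Positive. 40 — 40 = 3·13 + 1, 40 ≥ 19, hence Negative. 42 — 42 = 3·14, 42 ≥ 19, hence Positive. 55 — 55 = 3·18 + 1, 55 ≥ 19, hence Negative.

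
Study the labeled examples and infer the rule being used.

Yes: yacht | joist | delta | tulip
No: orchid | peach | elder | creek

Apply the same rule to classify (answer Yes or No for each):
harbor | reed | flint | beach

'Yes' ⟺ contains 't'.
harbor: no 't' — does not fit, so No.
reed: no 't' — does not fit, so No.
flint: has 't' — has this property, so Yes.
beach: no 't' — does not fit, so No.

No, No, Yes, No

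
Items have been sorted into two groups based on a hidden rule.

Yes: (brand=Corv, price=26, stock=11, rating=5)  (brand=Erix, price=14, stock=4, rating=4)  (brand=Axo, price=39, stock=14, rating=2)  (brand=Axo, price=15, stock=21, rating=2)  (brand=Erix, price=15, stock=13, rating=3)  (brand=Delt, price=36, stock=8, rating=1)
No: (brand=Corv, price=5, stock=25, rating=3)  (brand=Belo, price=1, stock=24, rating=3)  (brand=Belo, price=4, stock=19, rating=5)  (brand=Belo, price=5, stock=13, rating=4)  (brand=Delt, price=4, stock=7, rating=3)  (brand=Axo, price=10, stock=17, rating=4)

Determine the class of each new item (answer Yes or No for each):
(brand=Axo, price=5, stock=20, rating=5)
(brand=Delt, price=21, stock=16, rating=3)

The classifier is using: price ≥ 14.
(brand=Axo, price=5, stock=20, rating=5) → price = 5 → No. (brand=Delt, price=21, stock=16, rating=3) → price = 21 → Yes.

No, Yes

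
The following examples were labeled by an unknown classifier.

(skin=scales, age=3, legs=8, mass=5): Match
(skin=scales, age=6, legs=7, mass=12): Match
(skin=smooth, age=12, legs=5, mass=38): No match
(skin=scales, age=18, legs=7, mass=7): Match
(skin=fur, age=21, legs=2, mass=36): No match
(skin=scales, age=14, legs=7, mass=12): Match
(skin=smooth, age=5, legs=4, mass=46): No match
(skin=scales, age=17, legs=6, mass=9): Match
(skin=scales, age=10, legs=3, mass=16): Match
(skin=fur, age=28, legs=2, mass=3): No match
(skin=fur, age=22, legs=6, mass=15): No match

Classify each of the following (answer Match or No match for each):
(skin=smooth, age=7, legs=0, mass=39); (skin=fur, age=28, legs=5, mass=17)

No match, No match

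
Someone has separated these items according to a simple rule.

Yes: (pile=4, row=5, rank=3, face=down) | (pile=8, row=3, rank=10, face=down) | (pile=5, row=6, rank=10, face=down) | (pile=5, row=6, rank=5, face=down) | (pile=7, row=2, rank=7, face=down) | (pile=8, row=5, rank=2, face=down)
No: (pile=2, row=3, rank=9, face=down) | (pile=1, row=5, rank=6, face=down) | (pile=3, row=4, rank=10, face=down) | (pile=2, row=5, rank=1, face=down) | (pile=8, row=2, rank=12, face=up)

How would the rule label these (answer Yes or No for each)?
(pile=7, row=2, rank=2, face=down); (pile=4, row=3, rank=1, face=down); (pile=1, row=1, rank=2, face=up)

Yes, Yes, No

Rule: face is down AND pile ≥ 4. This holds for each 'Yes' example and fails for each 'No' one.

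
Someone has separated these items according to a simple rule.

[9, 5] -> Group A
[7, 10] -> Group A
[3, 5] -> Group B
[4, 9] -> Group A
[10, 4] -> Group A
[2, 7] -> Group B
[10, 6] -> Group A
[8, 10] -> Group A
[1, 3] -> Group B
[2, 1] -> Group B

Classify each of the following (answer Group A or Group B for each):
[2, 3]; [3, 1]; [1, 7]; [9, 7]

Group B, Group B, Group B, Group A

Rule: sum ≥ 13. This holds for each 'Group A' example and fails for each 'Group B' one.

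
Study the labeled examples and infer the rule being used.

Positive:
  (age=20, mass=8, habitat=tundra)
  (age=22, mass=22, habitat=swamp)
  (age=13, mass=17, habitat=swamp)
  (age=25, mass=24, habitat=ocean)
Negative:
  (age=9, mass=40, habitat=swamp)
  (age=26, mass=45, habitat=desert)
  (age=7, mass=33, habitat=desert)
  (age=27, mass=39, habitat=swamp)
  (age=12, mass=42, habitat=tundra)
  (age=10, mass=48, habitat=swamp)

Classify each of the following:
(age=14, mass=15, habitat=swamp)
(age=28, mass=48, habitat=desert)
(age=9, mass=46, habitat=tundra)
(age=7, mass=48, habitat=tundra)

The classifier is using: mass ≤ 24.
(age=14, mass=15, habitat=swamp): mass = 15 — matches, so Positive.
(age=28, mass=48, habitat=desert): mass = 48 — does not satisfy this, so Negative.
(age=9, mass=46, habitat=tundra): mass = 46 — does not satisfy this, so Negative.
(age=7, mass=48, habitat=tundra): mass = 48 — does not satisfy this, so Negative.

Positive, Negative, Negative, Negative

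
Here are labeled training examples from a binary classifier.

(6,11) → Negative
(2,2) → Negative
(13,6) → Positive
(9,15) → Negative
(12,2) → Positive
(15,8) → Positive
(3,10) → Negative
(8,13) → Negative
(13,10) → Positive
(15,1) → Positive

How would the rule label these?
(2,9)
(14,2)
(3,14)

Rule: first > second. This holds for each 'Positive' example and fails for each 'Negative' one.
(2,9) → 2 < 9 → Negative.
(14,2) → 14 > 2 → Positive.
(3,14) → 3 < 14 → Negative.

Negative, Positive, Negative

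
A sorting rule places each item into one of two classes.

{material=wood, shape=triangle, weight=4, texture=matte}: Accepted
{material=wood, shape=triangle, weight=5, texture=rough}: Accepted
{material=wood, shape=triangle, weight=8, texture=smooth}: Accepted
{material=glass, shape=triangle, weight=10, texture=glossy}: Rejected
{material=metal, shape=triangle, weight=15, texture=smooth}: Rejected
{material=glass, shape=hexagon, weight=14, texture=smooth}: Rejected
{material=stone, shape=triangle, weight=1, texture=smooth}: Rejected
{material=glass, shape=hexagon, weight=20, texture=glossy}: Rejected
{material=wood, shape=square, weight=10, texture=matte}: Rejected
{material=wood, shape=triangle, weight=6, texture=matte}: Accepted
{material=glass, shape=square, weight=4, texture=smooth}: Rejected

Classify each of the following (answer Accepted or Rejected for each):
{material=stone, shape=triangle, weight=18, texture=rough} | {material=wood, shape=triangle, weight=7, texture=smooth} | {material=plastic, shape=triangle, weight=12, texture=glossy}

The common property of the 'Accepted' items is: material is wood AND shape is triangle. No 'Rejected' item has it.
Rejected: {material=stone, shape=triangle, weight=18, texture=rough}, since material is stone, shape is triangle. Accepted: {material=wood, shape=triangle, weight=7, texture=smooth}, since material is wood, shape is triangle. Rejected: {material=plastic, shape=triangle, weight=12, texture=glossy}, since material is plastic, shape is triangle.

Rejected, Accepted, Rejected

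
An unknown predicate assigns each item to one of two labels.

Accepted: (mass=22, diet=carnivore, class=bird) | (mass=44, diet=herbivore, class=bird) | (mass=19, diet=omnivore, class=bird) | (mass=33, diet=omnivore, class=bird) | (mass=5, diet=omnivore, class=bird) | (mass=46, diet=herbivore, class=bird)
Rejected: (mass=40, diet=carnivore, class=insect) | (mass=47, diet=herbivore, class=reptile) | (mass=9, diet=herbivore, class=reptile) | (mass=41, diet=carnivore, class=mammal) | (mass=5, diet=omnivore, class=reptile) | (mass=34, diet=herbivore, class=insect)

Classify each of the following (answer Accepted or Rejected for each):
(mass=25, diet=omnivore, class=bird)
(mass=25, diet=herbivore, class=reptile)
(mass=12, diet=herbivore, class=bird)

Accepted, Rejected, Accepted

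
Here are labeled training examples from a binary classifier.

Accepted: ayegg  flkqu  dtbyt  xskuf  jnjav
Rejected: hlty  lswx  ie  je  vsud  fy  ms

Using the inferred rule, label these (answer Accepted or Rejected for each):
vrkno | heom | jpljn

Accepted, Rejected, Accepted

Every 'Accepted' example satisfies: odd length. None of the 'Rejected' examples do.
vrkno: length 5 — matches, so Accepted.
heom: length 4 — doesn't match, so Rejected.
jpljn: length 5 — matches, so Accepted.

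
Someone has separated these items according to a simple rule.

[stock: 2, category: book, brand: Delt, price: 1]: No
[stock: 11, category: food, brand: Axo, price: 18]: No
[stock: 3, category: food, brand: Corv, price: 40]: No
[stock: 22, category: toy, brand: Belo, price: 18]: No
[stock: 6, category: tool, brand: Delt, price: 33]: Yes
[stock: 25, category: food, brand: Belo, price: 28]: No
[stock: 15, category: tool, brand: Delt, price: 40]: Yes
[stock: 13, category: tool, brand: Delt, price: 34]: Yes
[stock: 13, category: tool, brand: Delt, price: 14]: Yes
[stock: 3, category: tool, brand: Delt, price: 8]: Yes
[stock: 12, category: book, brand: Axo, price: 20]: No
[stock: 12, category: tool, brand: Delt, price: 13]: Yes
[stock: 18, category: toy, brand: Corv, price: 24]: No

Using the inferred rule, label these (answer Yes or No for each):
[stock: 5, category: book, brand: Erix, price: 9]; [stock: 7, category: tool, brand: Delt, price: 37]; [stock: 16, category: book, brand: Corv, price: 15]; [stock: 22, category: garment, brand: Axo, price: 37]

No, Yes, No, No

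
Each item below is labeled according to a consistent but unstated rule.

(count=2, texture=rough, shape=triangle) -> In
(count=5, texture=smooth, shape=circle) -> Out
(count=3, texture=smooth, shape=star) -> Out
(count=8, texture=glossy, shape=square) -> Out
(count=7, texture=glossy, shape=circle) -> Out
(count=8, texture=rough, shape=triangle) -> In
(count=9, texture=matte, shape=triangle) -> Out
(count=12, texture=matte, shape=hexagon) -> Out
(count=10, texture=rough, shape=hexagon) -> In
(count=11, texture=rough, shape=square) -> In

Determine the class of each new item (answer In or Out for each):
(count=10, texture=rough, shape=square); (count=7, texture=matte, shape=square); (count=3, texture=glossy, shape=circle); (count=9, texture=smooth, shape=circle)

In, Out, Out, Out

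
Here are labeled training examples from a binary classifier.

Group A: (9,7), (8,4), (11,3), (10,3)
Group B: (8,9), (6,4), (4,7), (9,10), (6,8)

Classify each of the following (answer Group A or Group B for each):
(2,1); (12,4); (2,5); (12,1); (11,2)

Group B, Group A, Group B, Group A, Group A

The distinguishing property — first > second AND sum ≥ 11 — holds for all the 'Group A' cases and none of the 'Group B' cases.
Group B: (2,1), since 2 > 1, 2+1 = 3. Group A: (12,4), since 12 > 4, 12+4 = 16. Group B: (2,5), since 2 < 5, 2+5 = 7. Group A: (12,1), since 12 > 1, 12+1 = 13. Group A: (11,2), since 11 > 2, 11+2 = 13.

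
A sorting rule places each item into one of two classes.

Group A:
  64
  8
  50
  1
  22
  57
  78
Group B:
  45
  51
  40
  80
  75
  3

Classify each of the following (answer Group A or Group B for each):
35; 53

Group B, Group B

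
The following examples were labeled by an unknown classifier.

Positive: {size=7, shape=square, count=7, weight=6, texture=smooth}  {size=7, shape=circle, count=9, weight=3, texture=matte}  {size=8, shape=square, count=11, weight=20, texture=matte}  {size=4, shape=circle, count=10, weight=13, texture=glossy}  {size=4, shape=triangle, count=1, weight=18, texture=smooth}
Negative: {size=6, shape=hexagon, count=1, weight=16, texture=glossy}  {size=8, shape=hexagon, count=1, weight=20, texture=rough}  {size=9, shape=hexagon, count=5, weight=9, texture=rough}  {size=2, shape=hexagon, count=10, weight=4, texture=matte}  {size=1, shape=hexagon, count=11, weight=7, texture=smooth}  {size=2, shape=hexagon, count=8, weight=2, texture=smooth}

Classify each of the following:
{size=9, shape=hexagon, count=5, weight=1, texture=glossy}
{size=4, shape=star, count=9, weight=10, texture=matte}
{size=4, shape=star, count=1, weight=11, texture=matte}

Negative, Positive, Positive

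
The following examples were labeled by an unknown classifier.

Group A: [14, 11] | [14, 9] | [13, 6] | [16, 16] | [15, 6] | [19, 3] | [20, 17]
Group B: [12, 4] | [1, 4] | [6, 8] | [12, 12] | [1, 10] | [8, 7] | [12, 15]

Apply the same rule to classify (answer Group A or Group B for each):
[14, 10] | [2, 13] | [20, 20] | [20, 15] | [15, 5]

Group A, Group B, Group A, Group A, Group A

The distinguishing property — first ≥ 13 — holds for all the 'Group A' cases and none of the 'Group B' cases.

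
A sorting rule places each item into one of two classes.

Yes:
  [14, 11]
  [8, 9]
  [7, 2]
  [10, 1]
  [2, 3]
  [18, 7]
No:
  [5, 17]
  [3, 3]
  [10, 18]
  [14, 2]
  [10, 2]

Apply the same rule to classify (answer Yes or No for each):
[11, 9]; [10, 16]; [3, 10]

Rule: sum is odd. This holds for each 'Yes' example and fails for each 'No' one.

No, No, Yes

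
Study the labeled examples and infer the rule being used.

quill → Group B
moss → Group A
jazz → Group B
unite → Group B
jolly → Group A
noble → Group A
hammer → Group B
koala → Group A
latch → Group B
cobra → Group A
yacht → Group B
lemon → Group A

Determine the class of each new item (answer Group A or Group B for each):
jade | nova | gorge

Group B, Group A, Group A

The common property of the 'Group A' items is: contains 'o'. No 'Group B' item has it.
jade: no 'o', doesn't qualify → Group B. nova: has 'o', satisfies this → Group A. gorge: has 'o', satisfies this → Group A.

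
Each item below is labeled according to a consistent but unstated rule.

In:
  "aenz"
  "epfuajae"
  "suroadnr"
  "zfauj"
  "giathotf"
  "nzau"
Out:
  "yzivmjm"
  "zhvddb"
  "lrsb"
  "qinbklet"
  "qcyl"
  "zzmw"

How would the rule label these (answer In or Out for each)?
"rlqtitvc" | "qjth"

Comparing the two groups points to one rule — contains 'a'.
"rlqtitvc": no 'a', does not satisfy this → Out. "qjth": no 'a', does not satisfy this → Out.

Out, Out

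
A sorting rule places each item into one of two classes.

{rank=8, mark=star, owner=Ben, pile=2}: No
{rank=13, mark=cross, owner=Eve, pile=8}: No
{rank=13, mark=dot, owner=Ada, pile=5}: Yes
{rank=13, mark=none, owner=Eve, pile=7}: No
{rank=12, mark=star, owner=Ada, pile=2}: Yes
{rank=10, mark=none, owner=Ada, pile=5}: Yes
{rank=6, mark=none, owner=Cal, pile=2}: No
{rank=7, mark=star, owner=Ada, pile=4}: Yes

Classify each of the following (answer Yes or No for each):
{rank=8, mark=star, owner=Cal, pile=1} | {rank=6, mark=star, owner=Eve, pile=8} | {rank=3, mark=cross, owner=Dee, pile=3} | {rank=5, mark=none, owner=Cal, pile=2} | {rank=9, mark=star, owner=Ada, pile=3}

No, No, No, No, Yes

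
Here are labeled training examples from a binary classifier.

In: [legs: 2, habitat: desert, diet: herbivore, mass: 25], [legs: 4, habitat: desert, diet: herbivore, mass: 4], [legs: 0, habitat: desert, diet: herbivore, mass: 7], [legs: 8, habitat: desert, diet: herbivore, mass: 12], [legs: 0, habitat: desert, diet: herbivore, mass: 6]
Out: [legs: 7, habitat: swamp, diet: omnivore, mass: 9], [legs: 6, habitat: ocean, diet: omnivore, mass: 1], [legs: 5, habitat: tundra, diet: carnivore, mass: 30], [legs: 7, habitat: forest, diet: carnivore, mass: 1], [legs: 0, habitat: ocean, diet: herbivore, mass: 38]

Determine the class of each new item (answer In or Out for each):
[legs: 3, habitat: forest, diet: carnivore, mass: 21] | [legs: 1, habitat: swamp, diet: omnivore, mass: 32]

Out, Out

Rule: habitat is desert. This holds for each 'In' example and fails for each 'Out' one.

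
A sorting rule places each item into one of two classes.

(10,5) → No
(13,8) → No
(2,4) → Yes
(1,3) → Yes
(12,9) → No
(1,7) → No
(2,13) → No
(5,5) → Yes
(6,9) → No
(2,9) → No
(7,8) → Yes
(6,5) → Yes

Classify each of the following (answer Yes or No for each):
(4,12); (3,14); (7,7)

The common property of the 'Yes' items is: |first − second| ≤ 2. No 'No' item has it.
(4,12) — |4−12| = 8, hence No. (3,14) — |3−14| = 11, hence No. (7,7) — |7−7| = 0, hence Yes.

No, No, Yes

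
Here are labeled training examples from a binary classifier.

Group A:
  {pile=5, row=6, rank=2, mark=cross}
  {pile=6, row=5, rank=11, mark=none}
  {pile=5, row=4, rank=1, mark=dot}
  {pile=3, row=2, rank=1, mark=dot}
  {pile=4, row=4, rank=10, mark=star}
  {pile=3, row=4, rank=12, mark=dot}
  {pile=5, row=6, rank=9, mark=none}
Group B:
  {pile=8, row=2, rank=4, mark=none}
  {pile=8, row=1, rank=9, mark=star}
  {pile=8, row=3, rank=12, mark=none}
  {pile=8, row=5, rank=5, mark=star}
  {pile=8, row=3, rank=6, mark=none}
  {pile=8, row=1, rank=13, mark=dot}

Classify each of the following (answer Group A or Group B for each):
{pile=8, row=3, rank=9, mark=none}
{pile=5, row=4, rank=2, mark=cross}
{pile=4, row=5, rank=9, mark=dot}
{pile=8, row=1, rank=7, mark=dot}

Rule: pile ≤ 6. This holds for each 'Group A' example and fails for each 'Group B' one.
Group B: {pile=8, row=3, rank=9, mark=none}, since pile = 8.
Group A: {pile=5, row=4, rank=2, mark=cross}, since pile = 5.
Group A: {pile=4, row=5, rank=9, mark=dot}, since pile = 4.
Group B: {pile=8, row=1, rank=7, mark=dot}, since pile = 8.

Group B, Group A, Group A, Group B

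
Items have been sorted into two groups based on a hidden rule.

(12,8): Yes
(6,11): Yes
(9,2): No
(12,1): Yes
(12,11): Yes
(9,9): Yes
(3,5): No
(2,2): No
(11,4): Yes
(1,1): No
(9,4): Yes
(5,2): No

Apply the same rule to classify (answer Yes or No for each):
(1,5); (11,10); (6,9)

One predicate separates the groups cleanly: sum ≥ 13.
No: (1,5), since 1+5 = 6. Yes: (11,10), since 11+10 = 21. Yes: (6,9), since 6+9 = 15.

No, Yes, Yes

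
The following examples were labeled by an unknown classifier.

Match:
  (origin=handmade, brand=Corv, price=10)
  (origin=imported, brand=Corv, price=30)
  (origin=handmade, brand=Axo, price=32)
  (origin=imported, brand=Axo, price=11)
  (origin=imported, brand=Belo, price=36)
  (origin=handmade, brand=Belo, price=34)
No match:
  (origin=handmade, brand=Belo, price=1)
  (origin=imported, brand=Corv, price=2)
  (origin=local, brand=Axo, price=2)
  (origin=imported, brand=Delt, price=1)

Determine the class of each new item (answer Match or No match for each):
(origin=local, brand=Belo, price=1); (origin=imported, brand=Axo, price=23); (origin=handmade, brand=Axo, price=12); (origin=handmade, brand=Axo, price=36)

No match, Match, Match, Match

The simplest hypothesis consistent with all the labels is: price ≥ 10.
(origin=local, brand=Belo, price=1): price = 1, does not satisfy this → No match.
(origin=imported, brand=Axo, price=23): price = 23, qualifies → Match.
(origin=handmade, brand=Axo, price=12): price = 12, qualifies → Match.
(origin=handmade, brand=Axo, price=36): price = 36, qualifies → Match.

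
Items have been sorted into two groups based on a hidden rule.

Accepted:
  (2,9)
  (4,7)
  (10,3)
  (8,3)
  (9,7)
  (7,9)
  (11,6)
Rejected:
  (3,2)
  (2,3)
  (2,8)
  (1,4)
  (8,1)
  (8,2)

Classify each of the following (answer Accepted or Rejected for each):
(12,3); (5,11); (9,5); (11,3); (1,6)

Accepted, Accepted, Accepted, Accepted, Rejected

The common property of the 'Accepted' items is: sum ≥ 11. No 'Rejected' item has it.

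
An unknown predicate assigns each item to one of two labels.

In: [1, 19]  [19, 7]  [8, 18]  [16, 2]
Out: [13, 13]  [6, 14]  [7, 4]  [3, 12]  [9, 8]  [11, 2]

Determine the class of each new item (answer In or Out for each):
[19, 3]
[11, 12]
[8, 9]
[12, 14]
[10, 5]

In, Out, Out, Out, Out

The common property of the 'In' items is: max ≥ 16. No 'Out' item has it.
[19, 3]: In (max 19).
[11, 12]: Out (max 12).
[8, 9]: Out (max 9).
[12, 14]: Out (max 14).
[10, 5]: Out (max 10).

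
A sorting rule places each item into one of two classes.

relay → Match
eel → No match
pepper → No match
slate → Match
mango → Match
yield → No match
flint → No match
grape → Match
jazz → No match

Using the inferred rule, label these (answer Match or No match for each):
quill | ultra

No match, Match

Rule: odd length AND contains 'a'. This holds for each 'Match' example and fails for each 'No match' one.
quill: No match (length 5, no 'a').
ultra: Match (length 5, has 'a').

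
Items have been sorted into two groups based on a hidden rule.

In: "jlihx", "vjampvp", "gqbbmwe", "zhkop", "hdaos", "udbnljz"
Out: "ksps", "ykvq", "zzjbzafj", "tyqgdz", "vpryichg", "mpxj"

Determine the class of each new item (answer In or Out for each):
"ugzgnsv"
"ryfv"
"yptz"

Comparing the two groups points to one rule — odd length.
"ugzgnsv": length 7 — has this property, so In. "ryfv": length 4 — does not satisfy this, so Out. "yptz": length 4 — does not satisfy this, so Out.

In, Out, Out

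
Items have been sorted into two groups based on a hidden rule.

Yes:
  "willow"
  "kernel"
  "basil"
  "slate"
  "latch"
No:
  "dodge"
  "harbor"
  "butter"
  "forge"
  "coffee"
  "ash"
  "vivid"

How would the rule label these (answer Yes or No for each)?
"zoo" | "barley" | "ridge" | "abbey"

The simplest hypothesis consistent with all the labels is: contains 'l'.
"zoo" — no 'l', hence No. "barley" — has 'l', hence Yes. "ridge" — no 'l', hence No. "abbey" — no 'l', hence No.

No, Yes, No, No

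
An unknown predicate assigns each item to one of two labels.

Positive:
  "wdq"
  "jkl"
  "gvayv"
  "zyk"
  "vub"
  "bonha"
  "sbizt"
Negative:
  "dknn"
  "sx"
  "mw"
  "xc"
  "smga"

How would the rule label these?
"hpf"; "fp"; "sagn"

All 'Positive' examples share one property — odd length — and every 'Negative' example lacks it.

Positive, Negative, Negative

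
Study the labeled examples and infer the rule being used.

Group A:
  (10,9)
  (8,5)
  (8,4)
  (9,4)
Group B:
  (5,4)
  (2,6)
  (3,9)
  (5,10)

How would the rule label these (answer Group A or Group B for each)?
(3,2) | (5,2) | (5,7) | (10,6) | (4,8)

Group B, Group B, Group B, Group A, Group B

The classifier is using: first ≥ 6.
Group B: (3,2), since first 3.
Group B: (5,2), since first 5.
Group B: (5,7), since first 5.
Group A: (10,6), since first 10.
Group B: (4,8), since first 4.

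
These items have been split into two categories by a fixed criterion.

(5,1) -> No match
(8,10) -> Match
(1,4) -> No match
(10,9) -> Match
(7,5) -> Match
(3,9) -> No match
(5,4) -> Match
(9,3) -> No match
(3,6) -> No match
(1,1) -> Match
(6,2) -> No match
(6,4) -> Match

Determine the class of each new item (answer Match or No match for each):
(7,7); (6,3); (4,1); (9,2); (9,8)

One predicate separates the groups cleanly: |first − second| ≤ 2.
(7,7) — |7−7| = 0, hence Match. (6,3) — |6−3| = 3, hence No match. (4,1) — |4−1| = 3, hence No match. (9,2) — |9−2| = 7, hence No match. (9,8) — |9−8| = 1, hence Match.

Match, No match, No match, No match, Match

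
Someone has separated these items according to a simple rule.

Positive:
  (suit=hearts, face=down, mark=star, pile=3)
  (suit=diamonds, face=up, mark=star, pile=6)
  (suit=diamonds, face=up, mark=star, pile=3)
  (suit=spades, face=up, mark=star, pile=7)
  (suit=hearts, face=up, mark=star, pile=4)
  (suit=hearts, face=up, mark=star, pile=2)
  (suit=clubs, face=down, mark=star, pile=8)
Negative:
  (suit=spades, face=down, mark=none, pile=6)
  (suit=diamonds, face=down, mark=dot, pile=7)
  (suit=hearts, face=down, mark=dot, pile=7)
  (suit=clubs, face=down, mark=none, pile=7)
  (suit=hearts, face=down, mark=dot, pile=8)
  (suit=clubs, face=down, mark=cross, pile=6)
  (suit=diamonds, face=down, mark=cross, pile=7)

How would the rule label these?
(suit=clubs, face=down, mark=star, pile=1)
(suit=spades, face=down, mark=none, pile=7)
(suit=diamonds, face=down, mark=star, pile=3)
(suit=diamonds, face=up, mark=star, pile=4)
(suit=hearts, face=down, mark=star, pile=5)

Positive, Negative, Positive, Positive, Positive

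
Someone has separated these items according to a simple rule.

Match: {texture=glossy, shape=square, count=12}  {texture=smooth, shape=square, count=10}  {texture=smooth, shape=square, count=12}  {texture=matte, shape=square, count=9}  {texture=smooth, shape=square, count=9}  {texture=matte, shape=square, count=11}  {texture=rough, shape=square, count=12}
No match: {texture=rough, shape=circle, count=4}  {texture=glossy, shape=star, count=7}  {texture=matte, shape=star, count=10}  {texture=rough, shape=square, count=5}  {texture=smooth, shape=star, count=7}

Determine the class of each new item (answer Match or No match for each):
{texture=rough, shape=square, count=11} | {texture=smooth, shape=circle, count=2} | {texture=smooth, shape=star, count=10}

One predicate separates the groups cleanly: shape is square AND count ≥ 7.
{texture=rough, shape=square, count=11} — shape is square, count = 11, hence Match. {texture=smooth, shape=circle, count=2} — shape is circle, count = 2, hence No match. {texture=smooth, shape=star, count=10} — shape is star, count = 10, hence No match.

Match, No match, No match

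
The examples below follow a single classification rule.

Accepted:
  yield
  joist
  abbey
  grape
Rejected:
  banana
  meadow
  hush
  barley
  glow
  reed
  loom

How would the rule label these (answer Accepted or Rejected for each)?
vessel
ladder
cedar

Rule: odd length. This holds for each 'Accepted' example and fails for each 'Rejected' one.

Rejected, Rejected, Accepted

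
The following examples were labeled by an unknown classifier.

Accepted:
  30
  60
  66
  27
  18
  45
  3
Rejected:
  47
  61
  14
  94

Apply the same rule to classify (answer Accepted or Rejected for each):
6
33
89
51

Accepted, Accepted, Rejected, Accepted

The simplest hypothesis consistent with all the labels is: multiple of 3.
6: 6 = 3·2 — checks out, so Accepted.
33: 33 = 3·11 — checks out, so Accepted.
89: 89 = 3·29 + 2 — doesn't qualify, so Rejected.
51: 51 = 3·17 — checks out, so Accepted.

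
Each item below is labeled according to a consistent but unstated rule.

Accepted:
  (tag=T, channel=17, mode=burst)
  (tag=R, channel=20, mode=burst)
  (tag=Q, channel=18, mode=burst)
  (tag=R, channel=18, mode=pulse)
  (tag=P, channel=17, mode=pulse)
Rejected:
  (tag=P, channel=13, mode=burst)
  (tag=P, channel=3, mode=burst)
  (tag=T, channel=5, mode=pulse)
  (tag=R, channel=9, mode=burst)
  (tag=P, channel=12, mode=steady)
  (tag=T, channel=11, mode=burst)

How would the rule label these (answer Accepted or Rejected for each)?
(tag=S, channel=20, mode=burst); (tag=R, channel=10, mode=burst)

Rule: channel ≥ 17. This holds for each 'Accepted' example and fails for each 'Rejected' one.
(tag=S, channel=20, mode=burst): Accepted (channel = 20).
(tag=R, channel=10, mode=burst): Rejected (channel = 10).

Accepted, Rejected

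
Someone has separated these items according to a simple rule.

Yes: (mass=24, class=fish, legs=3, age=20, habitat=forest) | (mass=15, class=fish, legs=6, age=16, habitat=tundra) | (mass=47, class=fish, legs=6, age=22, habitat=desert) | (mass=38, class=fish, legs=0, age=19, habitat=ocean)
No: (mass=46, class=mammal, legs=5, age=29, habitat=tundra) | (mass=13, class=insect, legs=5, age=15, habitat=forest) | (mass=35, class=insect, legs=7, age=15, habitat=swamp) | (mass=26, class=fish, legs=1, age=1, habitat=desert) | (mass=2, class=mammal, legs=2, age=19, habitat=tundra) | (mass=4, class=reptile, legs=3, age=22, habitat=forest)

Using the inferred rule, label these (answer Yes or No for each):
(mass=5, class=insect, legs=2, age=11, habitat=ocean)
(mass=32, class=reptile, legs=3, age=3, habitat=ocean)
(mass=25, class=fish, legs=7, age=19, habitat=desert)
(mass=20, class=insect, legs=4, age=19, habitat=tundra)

Rule: class is fish AND age ≥ 15. This holds for each 'Yes' example and fails for each 'No' one.
(mass=5, class=insect, legs=2, age=11, habitat=ocean) — class is insect, age = 11, hence No.
(mass=32, class=reptile, legs=3, age=3, habitat=ocean) — class is reptile, age = 3, hence No.
(mass=25, class=fish, legs=7, age=19, habitat=desert) — class is fish, age = 19, hence Yes.
(mass=20, class=insect, legs=4, age=19, habitat=tundra) — class is insect, age = 19, hence No.

No, No, Yes, No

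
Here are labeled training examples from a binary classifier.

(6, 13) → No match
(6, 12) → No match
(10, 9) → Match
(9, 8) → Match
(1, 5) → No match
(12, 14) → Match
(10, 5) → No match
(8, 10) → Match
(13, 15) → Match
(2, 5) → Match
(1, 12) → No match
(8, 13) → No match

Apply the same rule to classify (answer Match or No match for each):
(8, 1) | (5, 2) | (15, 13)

No match, Match, Match

'Match' ⟺ |first − second| ≤ 3.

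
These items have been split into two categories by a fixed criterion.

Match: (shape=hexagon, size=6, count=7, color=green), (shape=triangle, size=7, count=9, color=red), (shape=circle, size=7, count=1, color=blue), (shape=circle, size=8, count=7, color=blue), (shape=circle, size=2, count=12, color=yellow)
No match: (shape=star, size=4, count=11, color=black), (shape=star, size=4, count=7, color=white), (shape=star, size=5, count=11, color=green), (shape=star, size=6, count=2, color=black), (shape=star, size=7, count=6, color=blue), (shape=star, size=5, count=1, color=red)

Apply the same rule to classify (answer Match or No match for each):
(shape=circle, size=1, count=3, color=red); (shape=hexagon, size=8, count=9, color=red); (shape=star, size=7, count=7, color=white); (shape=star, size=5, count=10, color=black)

The common property of the 'Match' items is: shape is not star. No 'No match' item has it.

Match, Match, No match, No match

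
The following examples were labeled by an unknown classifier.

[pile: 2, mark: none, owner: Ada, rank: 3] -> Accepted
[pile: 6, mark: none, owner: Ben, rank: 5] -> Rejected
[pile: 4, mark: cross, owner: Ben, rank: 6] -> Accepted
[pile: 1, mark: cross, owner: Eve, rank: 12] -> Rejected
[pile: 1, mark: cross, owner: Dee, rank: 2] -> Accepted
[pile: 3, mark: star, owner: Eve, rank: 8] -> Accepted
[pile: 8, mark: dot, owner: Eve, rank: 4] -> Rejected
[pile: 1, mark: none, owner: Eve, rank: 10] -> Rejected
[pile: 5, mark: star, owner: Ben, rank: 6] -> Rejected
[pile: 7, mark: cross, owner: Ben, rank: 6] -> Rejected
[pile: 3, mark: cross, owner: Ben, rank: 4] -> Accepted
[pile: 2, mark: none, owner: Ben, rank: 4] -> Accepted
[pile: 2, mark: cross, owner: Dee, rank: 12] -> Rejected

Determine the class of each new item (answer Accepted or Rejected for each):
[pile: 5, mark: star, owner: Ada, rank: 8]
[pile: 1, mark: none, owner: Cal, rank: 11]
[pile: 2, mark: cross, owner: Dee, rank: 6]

Rejected, Rejected, Accepted

A rule that fits every label: pile ≤ 4 AND rank ≤ 8 — true of each 'Accepted' example, false of each 'Rejected' one.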